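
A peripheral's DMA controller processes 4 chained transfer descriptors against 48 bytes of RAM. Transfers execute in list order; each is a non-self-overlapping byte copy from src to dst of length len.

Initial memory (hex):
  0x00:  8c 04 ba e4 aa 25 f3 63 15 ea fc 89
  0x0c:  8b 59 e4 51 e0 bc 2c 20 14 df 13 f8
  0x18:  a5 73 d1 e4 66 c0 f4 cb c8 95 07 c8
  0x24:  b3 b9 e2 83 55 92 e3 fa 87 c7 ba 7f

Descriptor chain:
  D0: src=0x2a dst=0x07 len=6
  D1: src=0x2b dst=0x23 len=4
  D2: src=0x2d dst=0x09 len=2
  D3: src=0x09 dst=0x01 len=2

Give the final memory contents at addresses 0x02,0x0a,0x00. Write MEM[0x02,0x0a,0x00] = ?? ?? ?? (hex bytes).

#0 dst[0x07+6] := {0xe3,0xfa,0x87,0xc7,0xba,0x7f}
#1 dst[0x23+4] := {0xfa,0x87,0xc7,0xba}
#2 dst[0x09+2] := {0xc7,0xba}
#3 dst[0x01+2] := {0xc7,0xba}
query mem[0x02]=0xba, mem[0x0a]=0xba, mem[0x00]=0x8c

MEM[0x02,0x0a,0x00] = ba ba 8c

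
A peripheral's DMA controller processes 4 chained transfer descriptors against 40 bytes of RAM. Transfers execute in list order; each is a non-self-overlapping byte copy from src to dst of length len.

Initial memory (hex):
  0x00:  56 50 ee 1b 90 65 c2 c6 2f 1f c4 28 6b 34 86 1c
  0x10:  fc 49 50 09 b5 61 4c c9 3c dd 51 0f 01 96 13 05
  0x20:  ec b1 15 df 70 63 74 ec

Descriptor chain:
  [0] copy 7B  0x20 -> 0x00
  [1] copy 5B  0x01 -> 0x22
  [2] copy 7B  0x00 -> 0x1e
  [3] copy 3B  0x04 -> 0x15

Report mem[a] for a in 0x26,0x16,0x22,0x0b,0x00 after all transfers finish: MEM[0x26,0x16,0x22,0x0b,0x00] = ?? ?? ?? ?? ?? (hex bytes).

MEM[0x26,0x16,0x22,0x0b,0x00] = 63 63 70 28 ec

  after D0: wrote 7B at 0x00 = ecb115df706374
  after D1: wrote 5B at 0x22 = b115df7063
  after D2: wrote 7B at 0x1e = ecb115df706374
  after D3: wrote 3B at 0x15 = 706374
query mem[0x26]=0x63, mem[0x16]=0x63, mem[0x22]=0x70, mem[0x0b]=0x28, mem[0x00]=0xec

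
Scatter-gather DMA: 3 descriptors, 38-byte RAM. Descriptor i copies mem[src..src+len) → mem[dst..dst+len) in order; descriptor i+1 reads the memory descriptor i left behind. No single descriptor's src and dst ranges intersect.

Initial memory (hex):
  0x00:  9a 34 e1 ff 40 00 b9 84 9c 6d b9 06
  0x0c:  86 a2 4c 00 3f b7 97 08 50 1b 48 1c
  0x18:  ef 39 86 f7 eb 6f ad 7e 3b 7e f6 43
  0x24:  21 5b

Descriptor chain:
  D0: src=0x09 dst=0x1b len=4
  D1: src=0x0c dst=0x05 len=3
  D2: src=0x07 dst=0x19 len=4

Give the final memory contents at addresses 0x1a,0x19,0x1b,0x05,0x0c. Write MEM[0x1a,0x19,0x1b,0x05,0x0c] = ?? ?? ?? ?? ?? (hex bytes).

D0: mem[0x1b..0x1e] <- [6d b9 06 86]
D1: mem[0x05..0x07] <- [86 a2 4c]
D2: mem[0x19..0x1c] <- [4c 9c 6d b9]
query mem[0x1a]=0x9c, mem[0x19]=0x4c, mem[0x1b]=0x6d, mem[0x05]=0x86, mem[0x0c]=0x86

MEM[0x1a,0x19,0x1b,0x05,0x0c] = 9c 4c 6d 86 86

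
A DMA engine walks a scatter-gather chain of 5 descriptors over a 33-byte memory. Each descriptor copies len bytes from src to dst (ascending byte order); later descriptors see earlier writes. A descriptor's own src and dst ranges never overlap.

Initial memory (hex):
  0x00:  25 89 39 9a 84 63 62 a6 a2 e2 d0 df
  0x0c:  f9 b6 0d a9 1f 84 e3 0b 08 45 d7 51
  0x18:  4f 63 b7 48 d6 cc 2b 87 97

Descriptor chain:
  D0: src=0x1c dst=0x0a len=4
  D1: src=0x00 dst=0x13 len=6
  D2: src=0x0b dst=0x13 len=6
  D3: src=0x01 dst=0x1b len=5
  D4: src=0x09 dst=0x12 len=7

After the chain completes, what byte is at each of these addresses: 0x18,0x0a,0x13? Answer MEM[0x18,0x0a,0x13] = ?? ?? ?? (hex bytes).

MEM[0x18,0x0a,0x13] = a9 d6 d6

D0: mem[0x0a..0x0d] <- [d6 cc 2b 87]
D1: mem[0x13..0x18] <- [25 89 39 9a 84 63]
D2: mem[0x13..0x18] <- [cc 2b 87 0d a9 1f]
D3: mem[0x1b..0x1f] <- [89 39 9a 84 63]
D4: mem[0x12..0x18] <- [e2 d6 cc 2b 87 0d a9]
query mem[0x18]=0xa9, mem[0x0a]=0xd6, mem[0x13]=0xd6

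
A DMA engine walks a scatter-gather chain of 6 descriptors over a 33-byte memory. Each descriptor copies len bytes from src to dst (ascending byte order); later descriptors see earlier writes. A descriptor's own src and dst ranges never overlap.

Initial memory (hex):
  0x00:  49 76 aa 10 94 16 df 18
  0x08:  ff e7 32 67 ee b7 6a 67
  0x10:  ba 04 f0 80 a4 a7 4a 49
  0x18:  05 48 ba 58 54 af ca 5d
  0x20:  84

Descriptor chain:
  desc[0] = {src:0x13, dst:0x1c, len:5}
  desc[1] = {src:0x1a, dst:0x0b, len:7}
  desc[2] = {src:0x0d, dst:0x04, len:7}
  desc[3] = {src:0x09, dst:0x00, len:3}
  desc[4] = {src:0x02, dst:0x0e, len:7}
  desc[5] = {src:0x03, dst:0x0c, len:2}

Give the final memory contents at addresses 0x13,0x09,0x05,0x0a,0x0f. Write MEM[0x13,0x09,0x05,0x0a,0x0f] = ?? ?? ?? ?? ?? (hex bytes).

[0] 0x13->0x1c len=5 : 80 a4 a7 4a 49
[1] 0x1a->0x0b len=7 : ba 58 80 a4 a7 4a 49
[2] 0x0d->0x04 len=7 : 80 a4 a7 4a 49 f0 80
[3] 0x09->0x00 len=3 : f0 80 ba
[4] 0x02->0x0e len=7 : ba 10 80 a4 a7 4a 49
[5] 0x03->0x0c len=2 : 10 80
query mem[0x13]=0x4a, mem[0x09]=0xf0, mem[0x05]=0xa4, mem[0x0a]=0x80, mem[0x0f]=0x10

MEM[0x13,0x09,0x05,0x0a,0x0f] = 4a f0 a4 80 10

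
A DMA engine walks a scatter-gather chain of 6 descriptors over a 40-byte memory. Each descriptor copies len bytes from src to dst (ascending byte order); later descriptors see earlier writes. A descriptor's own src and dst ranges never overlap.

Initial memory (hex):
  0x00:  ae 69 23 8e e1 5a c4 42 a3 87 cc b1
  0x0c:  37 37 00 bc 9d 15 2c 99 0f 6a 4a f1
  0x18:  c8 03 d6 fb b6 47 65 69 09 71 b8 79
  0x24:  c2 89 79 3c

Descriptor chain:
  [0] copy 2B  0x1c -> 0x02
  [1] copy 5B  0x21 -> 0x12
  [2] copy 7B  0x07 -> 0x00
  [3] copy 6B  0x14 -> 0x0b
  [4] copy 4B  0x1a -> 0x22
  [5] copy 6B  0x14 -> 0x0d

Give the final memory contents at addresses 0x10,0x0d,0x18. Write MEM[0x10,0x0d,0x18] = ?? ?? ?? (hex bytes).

[0] 0x1c->0x02 len=2 : b6 47
[1] 0x21->0x12 len=5 : 71 b8 79 c2 89
[2] 0x07->0x00 len=7 : 42 a3 87 cc b1 37 37
[3] 0x14->0x0b len=6 : 79 c2 89 f1 c8 03
[4] 0x1a->0x22 len=4 : d6 fb b6 47
[5] 0x14->0x0d len=6 : 79 c2 89 f1 c8 03
query mem[0x10]=0xf1, mem[0x0d]=0x79, mem[0x18]=0xc8

MEM[0x10,0x0d,0x18] = f1 79 c8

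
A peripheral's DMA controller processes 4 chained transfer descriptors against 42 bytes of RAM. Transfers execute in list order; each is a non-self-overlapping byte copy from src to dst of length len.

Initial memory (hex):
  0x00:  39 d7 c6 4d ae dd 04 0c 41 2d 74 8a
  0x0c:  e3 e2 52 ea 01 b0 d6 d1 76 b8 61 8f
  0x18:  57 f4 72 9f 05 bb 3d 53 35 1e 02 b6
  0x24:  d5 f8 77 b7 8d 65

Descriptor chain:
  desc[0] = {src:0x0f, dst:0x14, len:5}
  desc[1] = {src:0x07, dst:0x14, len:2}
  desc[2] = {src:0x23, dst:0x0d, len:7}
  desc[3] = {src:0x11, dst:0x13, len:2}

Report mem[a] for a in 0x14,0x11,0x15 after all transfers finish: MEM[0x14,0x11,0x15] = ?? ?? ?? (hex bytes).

  after D0: wrote 5B at 0x14 = ea01b0d6d1
  after D1: wrote 2B at 0x14 = 0c41
  after D2: wrote 7B at 0x0d = b6d5f877b78d65
  after D3: wrote 2B at 0x13 = b78d
query mem[0x14]=0x8d, mem[0x11]=0xb7, mem[0x15]=0x41

MEM[0x14,0x11,0x15] = 8d b7 41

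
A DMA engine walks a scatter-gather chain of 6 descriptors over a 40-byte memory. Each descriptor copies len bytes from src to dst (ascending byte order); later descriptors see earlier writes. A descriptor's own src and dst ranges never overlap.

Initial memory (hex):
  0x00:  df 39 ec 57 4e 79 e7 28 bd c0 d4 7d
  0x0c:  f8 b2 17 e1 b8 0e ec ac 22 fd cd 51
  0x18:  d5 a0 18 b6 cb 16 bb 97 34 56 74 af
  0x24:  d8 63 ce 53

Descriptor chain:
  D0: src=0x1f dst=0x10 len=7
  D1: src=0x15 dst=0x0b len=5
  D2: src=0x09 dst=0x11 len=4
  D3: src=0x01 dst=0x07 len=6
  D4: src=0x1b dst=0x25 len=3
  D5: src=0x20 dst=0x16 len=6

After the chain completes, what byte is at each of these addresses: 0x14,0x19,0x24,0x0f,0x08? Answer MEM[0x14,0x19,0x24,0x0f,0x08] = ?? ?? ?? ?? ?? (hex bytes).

MEM[0x14,0x19,0x24,0x0f,0x08] = 63 af d8 a0 ec

#0 dst[0x10+7] := {0x97,0x34,0x56,0x74,0xaf,0xd8,0x63}
#1 dst[0x0b+5] := {0xd8,0x63,0x51,0xd5,0xa0}
#2 dst[0x11+4] := {0xc0,0xd4,0xd8,0x63}
#3 dst[0x07+6] := {0x39,0xec,0x57,0x4e,0x79,0xe7}
#4 dst[0x25+3] := {0xb6,0xcb,0x16}
#5 dst[0x16+6] := {0x34,0x56,0x74,0xaf,0xd8,0xb6}
query mem[0x14]=0x63, mem[0x19]=0xaf, mem[0x24]=0xd8, mem[0x0f]=0xa0, mem[0x08]=0xec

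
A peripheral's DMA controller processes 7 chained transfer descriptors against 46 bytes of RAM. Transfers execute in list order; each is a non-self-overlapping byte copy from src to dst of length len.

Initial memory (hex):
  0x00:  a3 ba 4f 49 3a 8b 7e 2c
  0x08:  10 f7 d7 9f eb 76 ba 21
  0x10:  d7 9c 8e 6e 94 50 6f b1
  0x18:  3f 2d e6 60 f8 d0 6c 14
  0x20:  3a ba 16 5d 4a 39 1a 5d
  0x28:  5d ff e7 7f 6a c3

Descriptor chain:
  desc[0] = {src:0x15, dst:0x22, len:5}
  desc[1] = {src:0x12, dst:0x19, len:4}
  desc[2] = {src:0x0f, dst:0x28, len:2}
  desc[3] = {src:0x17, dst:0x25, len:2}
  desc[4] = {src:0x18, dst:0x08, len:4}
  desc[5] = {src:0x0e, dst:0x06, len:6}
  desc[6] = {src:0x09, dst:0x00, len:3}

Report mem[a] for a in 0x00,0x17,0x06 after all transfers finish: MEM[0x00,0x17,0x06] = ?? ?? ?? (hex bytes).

MEM[0x00,0x17,0x06] = 9c b1 ba

#0 dst[0x22+5] := {0x50,0x6f,0xb1,0x3f,0x2d}
#1 dst[0x19+4] := {0x8e,0x6e,0x94,0x50}
#2 dst[0x28+2] := {0x21,0xd7}
#3 dst[0x25+2] := {0xb1,0x3f}
#4 dst[0x08+4] := {0x3f,0x8e,0x6e,0x94}
#5 dst[0x06+6] := {0xba,0x21,0xd7,0x9c,0x8e,0x6e}
#6 dst[0x00+3] := {0x9c,0x8e,0x6e}
query mem[0x00]=0x9c, mem[0x17]=0xb1, mem[0x06]=0xba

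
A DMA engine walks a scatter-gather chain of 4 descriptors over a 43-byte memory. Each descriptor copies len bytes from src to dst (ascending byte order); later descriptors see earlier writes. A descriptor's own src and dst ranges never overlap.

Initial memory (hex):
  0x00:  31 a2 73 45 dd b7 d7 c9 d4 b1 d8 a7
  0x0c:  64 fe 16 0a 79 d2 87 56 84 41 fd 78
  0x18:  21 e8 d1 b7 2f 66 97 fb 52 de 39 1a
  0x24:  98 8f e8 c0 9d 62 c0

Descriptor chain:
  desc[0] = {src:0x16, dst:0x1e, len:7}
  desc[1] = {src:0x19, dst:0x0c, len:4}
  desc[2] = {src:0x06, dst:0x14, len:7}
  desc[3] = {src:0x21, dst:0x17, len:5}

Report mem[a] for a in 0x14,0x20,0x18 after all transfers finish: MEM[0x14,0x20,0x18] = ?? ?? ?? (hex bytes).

#0 dst[0x1e+7] := {0xfd,0x78,0x21,0xe8,0xd1,0xb7,0x2f}
#1 dst[0x0c+4] := {0xe8,0xd1,0xb7,0x2f}
#2 dst[0x14+7] := {0xd7,0xc9,0xd4,0xb1,0xd8,0xa7,0xe8}
#3 dst[0x17+5] := {0xe8,0xd1,0xb7,0x2f,0x8f}
query mem[0x14]=0xd7, mem[0x20]=0x21, mem[0x18]=0xd1

MEM[0x14,0x20,0x18] = d7 21 d1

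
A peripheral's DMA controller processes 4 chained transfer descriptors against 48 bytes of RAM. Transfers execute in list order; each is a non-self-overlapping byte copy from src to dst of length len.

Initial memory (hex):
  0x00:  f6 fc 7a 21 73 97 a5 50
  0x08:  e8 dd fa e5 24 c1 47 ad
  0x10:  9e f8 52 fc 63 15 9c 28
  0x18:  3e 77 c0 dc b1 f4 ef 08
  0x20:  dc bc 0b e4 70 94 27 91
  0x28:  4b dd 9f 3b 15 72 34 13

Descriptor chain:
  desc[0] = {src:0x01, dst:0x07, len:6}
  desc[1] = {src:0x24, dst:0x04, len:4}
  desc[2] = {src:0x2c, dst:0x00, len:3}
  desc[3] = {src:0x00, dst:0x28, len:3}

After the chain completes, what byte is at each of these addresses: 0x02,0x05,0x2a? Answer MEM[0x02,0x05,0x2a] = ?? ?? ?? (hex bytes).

MEM[0x02,0x05,0x2a] = 34 94 34

[0] 0x01->0x07 len=6 : fc 7a 21 73 97 a5
[1] 0x24->0x04 len=4 : 70 94 27 91
[2] 0x2c->0x00 len=3 : 15 72 34
[3] 0x00->0x28 len=3 : 15 72 34
query mem[0x02]=0x34, mem[0x05]=0x94, mem[0x2a]=0x34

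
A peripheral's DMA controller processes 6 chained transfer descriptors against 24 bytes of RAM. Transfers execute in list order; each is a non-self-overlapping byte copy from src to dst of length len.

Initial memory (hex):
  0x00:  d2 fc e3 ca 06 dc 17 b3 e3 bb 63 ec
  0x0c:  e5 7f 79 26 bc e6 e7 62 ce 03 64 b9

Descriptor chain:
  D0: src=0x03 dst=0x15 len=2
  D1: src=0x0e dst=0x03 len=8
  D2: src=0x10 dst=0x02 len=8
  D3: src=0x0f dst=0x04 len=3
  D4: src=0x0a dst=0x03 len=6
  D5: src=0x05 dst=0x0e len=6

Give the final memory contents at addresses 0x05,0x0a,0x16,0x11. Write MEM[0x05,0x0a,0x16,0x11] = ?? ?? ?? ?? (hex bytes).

#0 dst[0x15+2] := {0xca,0x06}
#1 dst[0x03+8] := {0x79,0x26,0xbc,0xe6,0xe7,0x62,0xce,0xca}
#2 dst[0x02+8] := {0xbc,0xe6,0xe7,0x62,0xce,0xca,0x06,0xb9}
#3 dst[0x04+3] := {0x26,0xbc,0xe6}
#4 dst[0x03+6] := {0xca,0xec,0xe5,0x7f,0x79,0x26}
#5 dst[0x0e+6] := {0xe5,0x7f,0x79,0x26,0xb9,0xca}
query mem[0x05]=0xe5, mem[0x0a]=0xca, mem[0x16]=0x06, mem[0x11]=0x26

MEM[0x05,0x0a,0x16,0x11] = e5 ca 06 26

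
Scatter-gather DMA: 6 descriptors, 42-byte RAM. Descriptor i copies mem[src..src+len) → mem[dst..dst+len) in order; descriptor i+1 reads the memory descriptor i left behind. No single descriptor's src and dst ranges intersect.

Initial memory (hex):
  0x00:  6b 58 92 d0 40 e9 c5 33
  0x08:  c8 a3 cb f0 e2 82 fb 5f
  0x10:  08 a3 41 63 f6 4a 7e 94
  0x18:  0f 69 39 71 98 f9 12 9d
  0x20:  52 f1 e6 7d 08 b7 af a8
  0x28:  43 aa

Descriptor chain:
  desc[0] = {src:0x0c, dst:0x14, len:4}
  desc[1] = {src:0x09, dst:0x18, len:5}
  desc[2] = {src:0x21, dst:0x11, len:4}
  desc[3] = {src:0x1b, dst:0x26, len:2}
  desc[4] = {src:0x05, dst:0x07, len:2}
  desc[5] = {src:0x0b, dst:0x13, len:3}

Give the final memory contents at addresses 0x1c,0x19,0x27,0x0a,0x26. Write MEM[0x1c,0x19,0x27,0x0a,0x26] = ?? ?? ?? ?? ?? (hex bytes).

  after D0: wrote 4B at 0x14 = e282fb5f
  after D1: wrote 5B at 0x18 = a3cbf0e282
  after D2: wrote 4B at 0x11 = f1e67d08
  after D3: wrote 2B at 0x26 = e282
  after D4: wrote 2B at 0x07 = e9c5
  after D5: wrote 3B at 0x13 = f0e282
query mem[0x1c]=0x82, mem[0x19]=0xcb, mem[0x27]=0x82, mem[0x0a]=0xcb, mem[0x26]=0xe2

MEM[0x1c,0x19,0x27,0x0a,0x26] = 82 cb 82 cb e2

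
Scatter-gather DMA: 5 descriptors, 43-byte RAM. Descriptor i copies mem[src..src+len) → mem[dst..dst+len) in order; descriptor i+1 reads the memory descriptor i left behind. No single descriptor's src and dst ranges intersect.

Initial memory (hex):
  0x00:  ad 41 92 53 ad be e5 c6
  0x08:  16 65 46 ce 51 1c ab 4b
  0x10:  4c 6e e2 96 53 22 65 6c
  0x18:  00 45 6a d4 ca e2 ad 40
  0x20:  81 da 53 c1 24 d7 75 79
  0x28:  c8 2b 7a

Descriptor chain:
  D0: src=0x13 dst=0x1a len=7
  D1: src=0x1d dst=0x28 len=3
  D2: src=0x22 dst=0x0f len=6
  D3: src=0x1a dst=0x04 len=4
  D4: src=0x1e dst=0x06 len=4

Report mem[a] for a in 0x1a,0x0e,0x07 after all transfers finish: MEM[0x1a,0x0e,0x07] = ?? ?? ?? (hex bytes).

[0] 0x13->0x1a len=7 : 96 53 22 65 6c 00 45
[1] 0x1d->0x28 len=3 : 65 6c 00
[2] 0x22->0x0f len=6 : 53 c1 24 d7 75 79
[3] 0x1a->0x04 len=4 : 96 53 22 65
[4] 0x1e->0x06 len=4 : 6c 00 45 da
query mem[0x1a]=0x96, mem[0x0e]=0xab, mem[0x07]=0x00

MEM[0x1a,0x0e,0x07] = 96 ab 00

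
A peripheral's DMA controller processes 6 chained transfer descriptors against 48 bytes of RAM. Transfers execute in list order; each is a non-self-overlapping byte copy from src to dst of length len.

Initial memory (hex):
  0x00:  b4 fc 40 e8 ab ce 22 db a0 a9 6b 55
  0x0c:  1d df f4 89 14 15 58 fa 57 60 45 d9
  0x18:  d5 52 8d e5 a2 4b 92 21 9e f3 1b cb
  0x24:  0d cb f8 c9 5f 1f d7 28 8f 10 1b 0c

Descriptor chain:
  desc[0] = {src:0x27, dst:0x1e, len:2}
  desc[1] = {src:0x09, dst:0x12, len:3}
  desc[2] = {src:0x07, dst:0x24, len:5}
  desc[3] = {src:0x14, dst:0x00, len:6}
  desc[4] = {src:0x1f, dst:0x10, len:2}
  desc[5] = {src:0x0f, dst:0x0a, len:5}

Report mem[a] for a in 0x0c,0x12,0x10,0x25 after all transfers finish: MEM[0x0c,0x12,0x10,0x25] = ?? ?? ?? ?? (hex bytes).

D0: mem[0x1e..0x1f] <- [c9 5f]
D1: mem[0x12..0x14] <- [a9 6b 55]
D2: mem[0x24..0x28] <- [db a0 a9 6b 55]
D3: mem[0x00..0x05] <- [55 60 45 d9 d5 52]
D4: mem[0x10..0x11] <- [5f 9e]
D5: mem[0x0a..0x0e] <- [89 5f 9e a9 6b]
query mem[0x0c]=0x9e, mem[0x12]=0xa9, mem[0x10]=0x5f, mem[0x25]=0xa0

MEM[0x0c,0x12,0x10,0x25] = 9e a9 5f a0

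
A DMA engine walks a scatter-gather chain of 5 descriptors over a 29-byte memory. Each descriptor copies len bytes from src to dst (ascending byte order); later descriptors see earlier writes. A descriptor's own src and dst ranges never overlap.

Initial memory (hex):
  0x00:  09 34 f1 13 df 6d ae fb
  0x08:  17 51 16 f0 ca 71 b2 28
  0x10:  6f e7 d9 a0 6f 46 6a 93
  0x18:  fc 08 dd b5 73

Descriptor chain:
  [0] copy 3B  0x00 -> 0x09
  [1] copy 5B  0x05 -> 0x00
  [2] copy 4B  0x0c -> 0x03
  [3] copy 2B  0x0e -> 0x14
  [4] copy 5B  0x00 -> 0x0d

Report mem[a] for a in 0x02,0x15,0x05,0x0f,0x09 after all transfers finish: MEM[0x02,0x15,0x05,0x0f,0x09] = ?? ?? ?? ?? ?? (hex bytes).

  after D0: wrote 3B at 0x09 = 0934f1
  after D1: wrote 5B at 0x00 = 6daefb1709
  after D2: wrote 4B at 0x03 = ca71b228
  after D3: wrote 2B at 0x14 = b228
  after D4: wrote 5B at 0x0d = 6daefbca71
query mem[0x02]=0xfb, mem[0x15]=0x28, mem[0x05]=0xb2, mem[0x0f]=0xfb, mem[0x09]=0x09

MEM[0x02,0x15,0x05,0x0f,0x09] = fb 28 b2 fb 09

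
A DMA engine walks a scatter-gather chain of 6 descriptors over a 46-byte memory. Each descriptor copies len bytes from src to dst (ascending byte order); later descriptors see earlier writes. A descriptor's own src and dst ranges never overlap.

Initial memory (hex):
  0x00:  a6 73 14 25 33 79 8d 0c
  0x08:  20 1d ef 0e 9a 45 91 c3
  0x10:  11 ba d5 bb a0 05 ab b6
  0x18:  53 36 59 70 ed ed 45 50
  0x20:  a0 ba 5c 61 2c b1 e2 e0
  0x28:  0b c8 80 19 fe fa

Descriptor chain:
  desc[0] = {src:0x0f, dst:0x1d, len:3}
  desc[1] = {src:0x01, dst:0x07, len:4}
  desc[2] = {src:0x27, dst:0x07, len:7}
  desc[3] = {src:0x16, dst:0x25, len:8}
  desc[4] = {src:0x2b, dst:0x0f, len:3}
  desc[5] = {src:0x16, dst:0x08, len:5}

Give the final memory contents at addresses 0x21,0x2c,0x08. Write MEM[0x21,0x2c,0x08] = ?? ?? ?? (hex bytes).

MEM[0x21,0x2c,0x08] = ba c3 ab

D0: mem[0x1d..0x1f] <- [c3 11 ba]
D1: mem[0x07..0x0a] <- [73 14 25 33]
D2: mem[0x07..0x0d] <- [e0 0b c8 80 19 fe fa]
D3: mem[0x25..0x2c] <- [ab b6 53 36 59 70 ed c3]
D4: mem[0x0f..0x11] <- [ed c3 fa]
D5: mem[0x08..0x0c] <- [ab b6 53 36 59]
query mem[0x21]=0xba, mem[0x2c]=0xc3, mem[0x08]=0xab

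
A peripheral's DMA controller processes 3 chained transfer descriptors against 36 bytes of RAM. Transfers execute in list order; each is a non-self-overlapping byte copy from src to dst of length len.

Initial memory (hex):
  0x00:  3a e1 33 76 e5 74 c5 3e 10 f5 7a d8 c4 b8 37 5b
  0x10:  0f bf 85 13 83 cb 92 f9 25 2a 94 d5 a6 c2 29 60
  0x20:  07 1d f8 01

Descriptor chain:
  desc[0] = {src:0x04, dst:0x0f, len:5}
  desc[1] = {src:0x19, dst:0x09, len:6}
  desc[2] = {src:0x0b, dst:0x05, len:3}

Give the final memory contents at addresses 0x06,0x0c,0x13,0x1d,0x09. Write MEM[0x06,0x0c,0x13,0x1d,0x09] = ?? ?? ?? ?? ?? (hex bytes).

MEM[0x06,0x0c,0x13,0x1d,0x09] = a6 a6 10 c2 2a

  after D0: wrote 5B at 0x0f = e574c53e10
  after D1: wrote 6B at 0x09 = 2a94d5a6c229
  after D2: wrote 3B at 0x05 = d5a6c2
query mem[0x06]=0xa6, mem[0x0c]=0xa6, mem[0x13]=0x10, mem[0x1d]=0xc2, mem[0x09]=0x2a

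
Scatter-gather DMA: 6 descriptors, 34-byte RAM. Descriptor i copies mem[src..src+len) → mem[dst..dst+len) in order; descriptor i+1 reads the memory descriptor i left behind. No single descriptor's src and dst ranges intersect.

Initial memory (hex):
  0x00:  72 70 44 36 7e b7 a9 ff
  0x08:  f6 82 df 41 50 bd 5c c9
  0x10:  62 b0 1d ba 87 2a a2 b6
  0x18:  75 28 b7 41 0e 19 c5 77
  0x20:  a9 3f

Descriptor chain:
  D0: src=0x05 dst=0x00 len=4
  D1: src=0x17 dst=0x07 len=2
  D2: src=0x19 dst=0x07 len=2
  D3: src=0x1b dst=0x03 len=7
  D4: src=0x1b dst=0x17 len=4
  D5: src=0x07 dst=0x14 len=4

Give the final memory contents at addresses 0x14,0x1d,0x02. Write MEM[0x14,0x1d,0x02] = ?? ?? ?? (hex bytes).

  after D0: wrote 4B at 0x00 = b7a9fff6
  after D1: wrote 2B at 0x07 = b675
  after D2: wrote 2B at 0x07 = 28b7
  after D3: wrote 7B at 0x03 = 410e19c577a93f
  after D4: wrote 4B at 0x17 = 410e19c5
  after D5: wrote 4B at 0x14 = 77a93fdf
query mem[0x14]=0x77, mem[0x1d]=0x19, mem[0x02]=0xff

MEM[0x14,0x1d,0x02] = 77 19 ff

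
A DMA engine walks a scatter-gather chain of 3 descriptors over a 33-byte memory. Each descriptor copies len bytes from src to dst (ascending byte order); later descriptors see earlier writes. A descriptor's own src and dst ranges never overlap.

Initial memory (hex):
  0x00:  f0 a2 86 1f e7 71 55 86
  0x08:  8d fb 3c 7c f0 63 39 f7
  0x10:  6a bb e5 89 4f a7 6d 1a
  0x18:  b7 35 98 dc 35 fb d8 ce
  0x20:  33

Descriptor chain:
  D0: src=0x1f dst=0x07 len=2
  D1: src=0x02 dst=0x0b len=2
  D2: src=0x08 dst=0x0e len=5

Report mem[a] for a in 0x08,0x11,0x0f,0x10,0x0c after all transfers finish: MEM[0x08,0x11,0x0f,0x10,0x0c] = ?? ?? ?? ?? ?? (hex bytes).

D0: mem[0x07..0x08] <- [ce 33]
D1: mem[0x0b..0x0c] <- [86 1f]
D2: mem[0x0e..0x12] <- [33 fb 3c 86 1f]
query mem[0x08]=0x33, mem[0x11]=0x86, mem[0x0f]=0xfb, mem[0x10]=0x3c, mem[0x0c]=0x1f

MEM[0x08,0x11,0x0f,0x10,0x0c] = 33 86 fb 3c 1f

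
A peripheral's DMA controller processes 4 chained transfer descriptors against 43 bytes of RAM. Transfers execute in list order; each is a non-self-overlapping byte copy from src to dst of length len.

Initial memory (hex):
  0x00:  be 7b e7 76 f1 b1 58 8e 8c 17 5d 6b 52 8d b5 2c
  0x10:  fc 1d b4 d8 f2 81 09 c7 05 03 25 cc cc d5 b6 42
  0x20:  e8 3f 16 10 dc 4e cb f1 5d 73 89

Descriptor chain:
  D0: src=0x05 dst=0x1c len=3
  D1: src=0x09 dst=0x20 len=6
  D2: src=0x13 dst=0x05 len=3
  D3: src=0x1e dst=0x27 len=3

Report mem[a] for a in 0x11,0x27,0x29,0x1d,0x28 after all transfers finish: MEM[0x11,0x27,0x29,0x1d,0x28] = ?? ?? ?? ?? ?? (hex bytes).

MEM[0x11,0x27,0x29,0x1d,0x28] = 1d 8e 17 58 42

#0 dst[0x1c+3] := {0xb1,0x58,0x8e}
#1 dst[0x20+6] := {0x17,0x5d,0x6b,0x52,0x8d,0xb5}
#2 dst[0x05+3] := {0xd8,0xf2,0x81}
#3 dst[0x27+3] := {0x8e,0x42,0x17}
query mem[0x11]=0x1d, mem[0x27]=0x8e, mem[0x29]=0x17, mem[0x1d]=0x58, mem[0x28]=0x42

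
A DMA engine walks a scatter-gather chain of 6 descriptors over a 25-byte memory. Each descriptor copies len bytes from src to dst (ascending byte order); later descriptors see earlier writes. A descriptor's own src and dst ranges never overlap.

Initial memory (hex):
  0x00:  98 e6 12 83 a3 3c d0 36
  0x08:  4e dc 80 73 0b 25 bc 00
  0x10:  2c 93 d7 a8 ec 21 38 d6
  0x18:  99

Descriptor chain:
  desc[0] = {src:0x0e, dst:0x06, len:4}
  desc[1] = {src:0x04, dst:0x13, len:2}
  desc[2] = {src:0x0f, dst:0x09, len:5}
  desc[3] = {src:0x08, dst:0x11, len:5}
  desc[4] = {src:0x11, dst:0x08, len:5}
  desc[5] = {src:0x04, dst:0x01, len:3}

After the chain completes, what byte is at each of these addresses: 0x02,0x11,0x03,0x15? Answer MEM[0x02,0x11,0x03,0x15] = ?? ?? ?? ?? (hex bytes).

D0: mem[0x06..0x09] <- [bc 00 2c 93]
D1: mem[0x13..0x14] <- [a3 3c]
D2: mem[0x09..0x0d] <- [00 2c 93 d7 a3]
D3: mem[0x11..0x15] <- [2c 00 2c 93 d7]
D4: mem[0x08..0x0c] <- [2c 00 2c 93 d7]
D5: mem[0x01..0x03] <- [a3 3c bc]
query mem[0x02]=0x3c, mem[0x11]=0x2c, mem[0x03]=0xbc, mem[0x15]=0xd7

MEM[0x02,0x11,0x03,0x15] = 3c 2c bc d7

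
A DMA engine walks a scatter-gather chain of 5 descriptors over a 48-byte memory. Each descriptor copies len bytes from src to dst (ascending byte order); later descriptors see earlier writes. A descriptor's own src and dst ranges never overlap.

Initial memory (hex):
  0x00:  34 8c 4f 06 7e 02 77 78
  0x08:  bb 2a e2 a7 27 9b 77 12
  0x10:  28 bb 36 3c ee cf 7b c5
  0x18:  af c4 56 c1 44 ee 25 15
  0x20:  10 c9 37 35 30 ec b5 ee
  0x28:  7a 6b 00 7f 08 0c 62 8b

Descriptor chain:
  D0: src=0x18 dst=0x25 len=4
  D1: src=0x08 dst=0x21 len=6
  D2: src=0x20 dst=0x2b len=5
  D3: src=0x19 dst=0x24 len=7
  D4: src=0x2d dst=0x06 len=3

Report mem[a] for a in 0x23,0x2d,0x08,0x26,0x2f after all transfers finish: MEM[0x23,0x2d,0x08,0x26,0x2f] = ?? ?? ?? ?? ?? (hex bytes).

D0: mem[0x25..0x28] <- [af c4 56 c1]
D1: mem[0x21..0x26] <- [bb 2a e2 a7 27 9b]
D2: mem[0x2b..0x2f] <- [10 bb 2a e2 a7]
D3: mem[0x24..0x2a] <- [c4 56 c1 44 ee 25 15]
D4: mem[0x06..0x08] <- [2a e2 a7]
query mem[0x23]=0xe2, mem[0x2d]=0x2a, mem[0x08]=0xa7, mem[0x26]=0xc1, mem[0x2f]=0xa7

MEM[0x23,0x2d,0x08,0x26,0x2f] = e2 2a a7 c1 a7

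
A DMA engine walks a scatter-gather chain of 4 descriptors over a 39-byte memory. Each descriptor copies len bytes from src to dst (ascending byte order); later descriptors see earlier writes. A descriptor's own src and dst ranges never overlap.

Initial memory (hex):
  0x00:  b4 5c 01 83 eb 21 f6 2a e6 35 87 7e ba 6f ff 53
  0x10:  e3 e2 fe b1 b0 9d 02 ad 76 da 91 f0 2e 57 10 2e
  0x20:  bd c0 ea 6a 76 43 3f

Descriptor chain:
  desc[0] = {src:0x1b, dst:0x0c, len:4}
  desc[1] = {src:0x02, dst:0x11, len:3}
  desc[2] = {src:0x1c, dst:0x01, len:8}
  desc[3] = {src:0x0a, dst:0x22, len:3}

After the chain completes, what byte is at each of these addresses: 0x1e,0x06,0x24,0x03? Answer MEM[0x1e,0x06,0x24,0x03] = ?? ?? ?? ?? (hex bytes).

#0 dst[0x0c+4] := {0xf0,0x2e,0x57,0x10}
#1 dst[0x11+3] := {0x01,0x83,0xeb}
#2 dst[0x01+8] := {0x2e,0x57,0x10,0x2e,0xbd,0xc0,0xea,0x6a}
#3 dst[0x22+3] := {0x87,0x7e,0xf0}
query mem[0x1e]=0x10, mem[0x06]=0xc0, mem[0x24]=0xf0, mem[0x03]=0x10

MEM[0x1e,0x06,0x24,0x03] = 10 c0 f0 10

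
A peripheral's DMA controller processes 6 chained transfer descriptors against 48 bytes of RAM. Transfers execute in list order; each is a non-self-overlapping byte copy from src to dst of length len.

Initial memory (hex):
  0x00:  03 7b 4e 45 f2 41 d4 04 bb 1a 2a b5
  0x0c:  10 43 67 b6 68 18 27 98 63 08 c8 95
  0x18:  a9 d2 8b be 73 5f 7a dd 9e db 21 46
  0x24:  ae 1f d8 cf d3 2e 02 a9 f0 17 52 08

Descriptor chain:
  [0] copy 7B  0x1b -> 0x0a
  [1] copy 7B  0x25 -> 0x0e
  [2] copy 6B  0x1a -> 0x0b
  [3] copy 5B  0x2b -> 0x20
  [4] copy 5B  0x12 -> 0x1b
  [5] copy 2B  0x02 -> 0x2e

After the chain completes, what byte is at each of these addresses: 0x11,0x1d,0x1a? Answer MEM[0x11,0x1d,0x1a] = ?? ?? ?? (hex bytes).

[0] 0x1b->0x0a len=7 : be 73 5f 7a dd 9e db
[1] 0x25->0x0e len=7 : 1f d8 cf d3 2e 02 a9
[2] 0x1a->0x0b len=6 : 8b be 73 5f 7a dd
[3] 0x2b->0x20 len=5 : a9 f0 17 52 08
[4] 0x12->0x1b len=5 : 2e 02 a9 08 c8
[5] 0x02->0x2e len=2 : 4e 45
query mem[0x11]=0xd3, mem[0x1d]=0xa9, mem[0x1a]=0x8b

MEM[0x11,0x1d,0x1a] = d3 a9 8b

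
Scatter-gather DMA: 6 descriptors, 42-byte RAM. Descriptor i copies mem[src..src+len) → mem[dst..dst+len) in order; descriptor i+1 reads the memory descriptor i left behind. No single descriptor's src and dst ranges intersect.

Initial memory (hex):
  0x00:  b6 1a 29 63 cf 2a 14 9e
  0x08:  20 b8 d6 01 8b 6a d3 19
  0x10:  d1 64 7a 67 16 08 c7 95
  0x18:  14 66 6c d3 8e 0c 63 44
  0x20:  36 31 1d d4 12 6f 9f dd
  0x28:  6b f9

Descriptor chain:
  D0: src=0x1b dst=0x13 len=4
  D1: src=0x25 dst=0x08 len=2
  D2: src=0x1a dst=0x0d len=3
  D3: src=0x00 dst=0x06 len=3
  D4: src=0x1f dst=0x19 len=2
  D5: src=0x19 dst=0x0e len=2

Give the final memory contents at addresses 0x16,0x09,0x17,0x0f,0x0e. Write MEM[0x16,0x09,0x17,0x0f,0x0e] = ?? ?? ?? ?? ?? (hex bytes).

[0] 0x1b->0x13 len=4 : d3 8e 0c 63
[1] 0x25->0x08 len=2 : 6f 9f
[2] 0x1a->0x0d len=3 : 6c d3 8e
[3] 0x00->0x06 len=3 : b6 1a 29
[4] 0x1f->0x19 len=2 : 44 36
[5] 0x19->0x0e len=2 : 44 36
query mem[0x16]=0x63, mem[0x09]=0x9f, mem[0x17]=0x95, mem[0x0f]=0x36, mem[0x0e]=0x44

MEM[0x16,0x09,0x17,0x0f,0x0e] = 63 9f 95 36 44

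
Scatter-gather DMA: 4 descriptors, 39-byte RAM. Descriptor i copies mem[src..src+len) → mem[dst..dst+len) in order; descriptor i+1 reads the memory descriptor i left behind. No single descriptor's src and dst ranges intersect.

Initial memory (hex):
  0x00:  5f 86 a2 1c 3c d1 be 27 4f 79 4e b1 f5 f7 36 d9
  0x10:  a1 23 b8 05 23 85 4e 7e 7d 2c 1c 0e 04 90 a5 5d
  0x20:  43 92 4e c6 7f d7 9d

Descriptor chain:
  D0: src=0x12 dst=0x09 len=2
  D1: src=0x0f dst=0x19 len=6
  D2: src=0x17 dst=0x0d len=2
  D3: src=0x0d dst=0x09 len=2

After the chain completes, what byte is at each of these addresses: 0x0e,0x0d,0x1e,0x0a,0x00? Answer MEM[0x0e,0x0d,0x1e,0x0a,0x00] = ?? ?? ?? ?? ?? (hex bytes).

MEM[0x0e,0x0d,0x1e,0x0a,0x00] = 7d 7e 23 7d 5f

[0] 0x12->0x09 len=2 : b8 05
[1] 0x0f->0x19 len=6 : d9 a1 23 b8 05 23
[2] 0x17->0x0d len=2 : 7e 7d
[3] 0x0d->0x09 len=2 : 7e 7d
query mem[0x0e]=0x7d, mem[0x0d]=0x7e, mem[0x1e]=0x23, mem[0x0a]=0x7d, mem[0x00]=0x5f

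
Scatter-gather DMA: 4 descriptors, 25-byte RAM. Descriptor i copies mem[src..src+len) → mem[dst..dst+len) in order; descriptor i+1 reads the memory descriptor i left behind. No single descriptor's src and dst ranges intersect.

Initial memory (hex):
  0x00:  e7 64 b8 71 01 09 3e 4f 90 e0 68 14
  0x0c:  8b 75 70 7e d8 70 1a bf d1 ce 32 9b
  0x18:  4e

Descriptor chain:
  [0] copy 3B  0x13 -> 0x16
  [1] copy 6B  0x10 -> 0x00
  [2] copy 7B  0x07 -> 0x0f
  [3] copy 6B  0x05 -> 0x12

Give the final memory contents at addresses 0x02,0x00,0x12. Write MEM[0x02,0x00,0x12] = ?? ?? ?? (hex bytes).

[0] 0x13->0x16 len=3 : bf d1 ce
[1] 0x10->0x00 len=6 : d8 70 1a bf d1 ce
[2] 0x07->0x0f len=7 : 4f 90 e0 68 14 8b 75
[3] 0x05->0x12 len=6 : ce 3e 4f 90 e0 68
query mem[0x02]=0x1a, mem[0x00]=0xd8, mem[0x12]=0xce

MEM[0x02,0x00,0x12] = 1a d8 ce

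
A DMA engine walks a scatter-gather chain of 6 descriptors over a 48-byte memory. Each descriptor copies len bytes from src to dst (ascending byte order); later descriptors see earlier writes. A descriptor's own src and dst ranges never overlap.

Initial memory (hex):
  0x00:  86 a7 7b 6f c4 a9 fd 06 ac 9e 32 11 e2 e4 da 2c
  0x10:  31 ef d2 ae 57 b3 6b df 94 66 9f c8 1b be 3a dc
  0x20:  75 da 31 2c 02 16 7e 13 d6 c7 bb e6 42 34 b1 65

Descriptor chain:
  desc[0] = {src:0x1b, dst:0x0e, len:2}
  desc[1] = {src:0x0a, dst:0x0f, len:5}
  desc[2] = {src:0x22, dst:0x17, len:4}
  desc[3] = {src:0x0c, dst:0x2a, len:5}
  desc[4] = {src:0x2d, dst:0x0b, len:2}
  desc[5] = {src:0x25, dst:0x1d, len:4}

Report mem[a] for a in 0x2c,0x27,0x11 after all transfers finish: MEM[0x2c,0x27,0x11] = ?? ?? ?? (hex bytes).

[0] 0x1b->0x0e len=2 : c8 1b
[1] 0x0a->0x0f len=5 : 32 11 e2 e4 c8
[2] 0x22->0x17 len=4 : 31 2c 02 16
[3] 0x0c->0x2a len=5 : e2 e4 c8 32 11
[4] 0x2d->0x0b len=2 : 32 11
[5] 0x25->0x1d len=4 : 16 7e 13 d6
query mem[0x2c]=0xc8, mem[0x27]=0x13, mem[0x11]=0xe2

MEM[0x2c,0x27,0x11] = c8 13 e2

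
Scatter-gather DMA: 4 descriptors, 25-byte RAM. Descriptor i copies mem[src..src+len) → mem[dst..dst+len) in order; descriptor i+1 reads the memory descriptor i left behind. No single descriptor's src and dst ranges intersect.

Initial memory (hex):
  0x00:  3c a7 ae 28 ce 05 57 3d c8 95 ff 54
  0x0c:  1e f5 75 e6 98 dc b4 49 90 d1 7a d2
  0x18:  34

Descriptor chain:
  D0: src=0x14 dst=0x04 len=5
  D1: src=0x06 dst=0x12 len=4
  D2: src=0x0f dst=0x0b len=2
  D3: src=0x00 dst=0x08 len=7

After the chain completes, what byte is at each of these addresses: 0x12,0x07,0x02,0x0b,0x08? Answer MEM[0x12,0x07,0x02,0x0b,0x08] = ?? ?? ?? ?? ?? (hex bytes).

[0] 0x14->0x04 len=5 : 90 d1 7a d2 34
[1] 0x06->0x12 len=4 : 7a d2 34 95
[2] 0x0f->0x0b len=2 : e6 98
[3] 0x00->0x08 len=7 : 3c a7 ae 28 90 d1 7a
query mem[0x12]=0x7a, mem[0x07]=0xd2, mem[0x02]=0xae, mem[0x0b]=0x28, mem[0x08]=0x3c

MEM[0x12,0x07,0x02,0x0b,0x08] = 7a d2 ae 28 3c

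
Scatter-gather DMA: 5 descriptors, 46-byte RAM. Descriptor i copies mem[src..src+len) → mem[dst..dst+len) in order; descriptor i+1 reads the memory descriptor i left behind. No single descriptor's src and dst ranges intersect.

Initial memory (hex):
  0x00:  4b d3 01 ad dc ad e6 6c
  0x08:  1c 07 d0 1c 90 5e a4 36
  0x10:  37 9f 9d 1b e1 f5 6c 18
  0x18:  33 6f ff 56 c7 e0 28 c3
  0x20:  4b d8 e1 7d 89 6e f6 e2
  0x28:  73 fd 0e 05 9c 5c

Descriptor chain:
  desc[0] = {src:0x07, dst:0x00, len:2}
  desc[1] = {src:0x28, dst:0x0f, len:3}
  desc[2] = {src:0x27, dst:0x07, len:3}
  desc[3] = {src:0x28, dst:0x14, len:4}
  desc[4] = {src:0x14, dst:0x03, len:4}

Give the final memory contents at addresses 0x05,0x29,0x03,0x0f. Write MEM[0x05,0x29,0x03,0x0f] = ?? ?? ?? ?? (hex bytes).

[0] 0x07->0x00 len=2 : 6c 1c
[1] 0x28->0x0f len=3 : 73 fd 0e
[2] 0x27->0x07 len=3 : e2 73 fd
[3] 0x28->0x14 len=4 : 73 fd 0e 05
[4] 0x14->0x03 len=4 : 73 fd 0e 05
query mem[0x05]=0x0e, mem[0x29]=0xfd, mem[0x03]=0x73, mem[0x0f]=0x73

MEM[0x05,0x29,0x03,0x0f] = 0e fd 73 73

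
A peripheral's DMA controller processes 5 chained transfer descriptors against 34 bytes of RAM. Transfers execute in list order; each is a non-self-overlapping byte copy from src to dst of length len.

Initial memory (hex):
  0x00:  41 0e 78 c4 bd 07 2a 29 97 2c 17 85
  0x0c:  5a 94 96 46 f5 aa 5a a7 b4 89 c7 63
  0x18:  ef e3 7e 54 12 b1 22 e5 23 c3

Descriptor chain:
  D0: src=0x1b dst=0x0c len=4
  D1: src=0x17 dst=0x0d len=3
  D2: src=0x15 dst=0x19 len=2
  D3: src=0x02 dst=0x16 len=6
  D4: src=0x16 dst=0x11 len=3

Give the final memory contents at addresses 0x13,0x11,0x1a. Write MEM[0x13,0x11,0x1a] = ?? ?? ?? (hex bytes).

MEM[0x13,0x11,0x1a] = bd 78 2a

[0] 0x1b->0x0c len=4 : 54 12 b1 22
[1] 0x17->0x0d len=3 : 63 ef e3
[2] 0x15->0x19 len=2 : 89 c7
[3] 0x02->0x16 len=6 : 78 c4 bd 07 2a 29
[4] 0x16->0x11 len=3 : 78 c4 bd
query mem[0x13]=0xbd, mem[0x11]=0x78, mem[0x1a]=0x2a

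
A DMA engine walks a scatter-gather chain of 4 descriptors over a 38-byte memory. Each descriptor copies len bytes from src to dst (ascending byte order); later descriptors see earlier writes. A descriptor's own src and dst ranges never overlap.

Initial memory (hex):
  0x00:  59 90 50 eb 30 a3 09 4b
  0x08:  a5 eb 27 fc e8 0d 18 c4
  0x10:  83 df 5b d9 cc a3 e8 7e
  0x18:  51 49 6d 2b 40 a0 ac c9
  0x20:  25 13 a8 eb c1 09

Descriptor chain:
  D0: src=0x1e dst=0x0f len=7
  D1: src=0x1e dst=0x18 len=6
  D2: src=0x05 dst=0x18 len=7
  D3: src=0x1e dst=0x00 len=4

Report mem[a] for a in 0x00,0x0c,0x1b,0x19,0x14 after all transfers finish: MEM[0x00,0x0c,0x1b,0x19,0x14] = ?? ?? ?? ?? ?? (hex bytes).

MEM[0x00,0x0c,0x1b,0x19,0x14] = fc e8 a5 09 eb

  after D0: wrote 7B at 0x0f = acc92513a8ebc1
  after D1: wrote 6B at 0x18 = acc92513a8eb
  after D2: wrote 7B at 0x18 = a3094ba5eb27fc
  after D3: wrote 4B at 0x00 = fcc92513
query mem[0x00]=0xfc, mem[0x0c]=0xe8, mem[0x1b]=0xa5, mem[0x19]=0x09, mem[0x14]=0xeb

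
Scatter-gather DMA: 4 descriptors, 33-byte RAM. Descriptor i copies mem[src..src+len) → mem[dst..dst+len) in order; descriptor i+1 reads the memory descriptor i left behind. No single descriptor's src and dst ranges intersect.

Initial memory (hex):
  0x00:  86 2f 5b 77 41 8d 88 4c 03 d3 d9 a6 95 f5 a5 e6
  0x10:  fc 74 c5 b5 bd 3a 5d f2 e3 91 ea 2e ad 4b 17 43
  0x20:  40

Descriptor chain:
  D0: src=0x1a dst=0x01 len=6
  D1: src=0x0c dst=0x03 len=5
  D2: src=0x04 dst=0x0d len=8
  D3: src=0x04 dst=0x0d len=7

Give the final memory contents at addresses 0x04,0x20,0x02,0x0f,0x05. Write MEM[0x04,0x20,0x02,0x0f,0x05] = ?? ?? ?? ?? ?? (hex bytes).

MEM[0x04,0x20,0x02,0x0f,0x05] = f5 40 2e e6 a5

D0: mem[0x01..0x06] <- [ea 2e ad 4b 17 43]
D1: mem[0x03..0x07] <- [95 f5 a5 e6 fc]
D2: mem[0x0d..0x14] <- [f5 a5 e6 fc 03 d3 d9 a6]
D3: mem[0x0d..0x13] <- [f5 a5 e6 fc 03 d3 d9]
query mem[0x04]=0xf5, mem[0x20]=0x40, mem[0x02]=0x2e, mem[0x0f]=0xe6, mem[0x05]=0xa5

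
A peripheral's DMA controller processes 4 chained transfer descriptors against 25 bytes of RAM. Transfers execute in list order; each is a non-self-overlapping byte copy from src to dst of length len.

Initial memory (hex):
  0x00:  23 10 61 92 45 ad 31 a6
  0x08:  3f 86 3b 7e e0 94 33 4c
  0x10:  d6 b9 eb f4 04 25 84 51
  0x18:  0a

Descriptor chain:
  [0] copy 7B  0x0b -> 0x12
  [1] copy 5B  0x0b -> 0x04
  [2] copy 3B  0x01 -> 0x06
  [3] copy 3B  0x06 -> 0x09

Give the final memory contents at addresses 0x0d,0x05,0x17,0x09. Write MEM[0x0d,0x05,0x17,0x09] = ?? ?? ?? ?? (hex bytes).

[0] 0x0b->0x12 len=7 : 7e e0 94 33 4c d6 b9
[1] 0x0b->0x04 len=5 : 7e e0 94 33 4c
[2] 0x01->0x06 len=3 : 10 61 92
[3] 0x06->0x09 len=3 : 10 61 92
query mem[0x0d]=0x94, mem[0x05]=0xe0, mem[0x17]=0xd6, mem[0x09]=0x10

MEM[0x0d,0x05,0x17,0x09] = 94 e0 d6 10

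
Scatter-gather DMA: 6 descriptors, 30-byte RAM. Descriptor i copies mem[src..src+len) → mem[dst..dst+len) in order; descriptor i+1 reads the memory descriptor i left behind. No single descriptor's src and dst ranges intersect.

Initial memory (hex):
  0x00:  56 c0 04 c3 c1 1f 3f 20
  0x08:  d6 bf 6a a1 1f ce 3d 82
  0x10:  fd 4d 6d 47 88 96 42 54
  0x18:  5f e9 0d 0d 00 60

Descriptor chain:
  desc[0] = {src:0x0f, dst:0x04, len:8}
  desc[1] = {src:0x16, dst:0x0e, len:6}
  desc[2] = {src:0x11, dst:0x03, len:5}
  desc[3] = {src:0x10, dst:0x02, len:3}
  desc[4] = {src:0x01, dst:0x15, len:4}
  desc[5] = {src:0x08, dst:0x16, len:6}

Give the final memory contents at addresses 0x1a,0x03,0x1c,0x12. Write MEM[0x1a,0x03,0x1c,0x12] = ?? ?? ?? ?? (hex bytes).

MEM[0x1a,0x03,0x1c,0x12] = 1f e9 00 0d

D0: mem[0x04..0x0b] <- [82 fd 4d 6d 47 88 96 42]
D1: mem[0x0e..0x13] <- [42 54 5f e9 0d 0d]
D2: mem[0x03..0x07] <- [e9 0d 0d 88 96]
D3: mem[0x02..0x04] <- [5f e9 0d]
D4: mem[0x15..0x18] <- [c0 5f e9 0d]
D5: mem[0x16..0x1b] <- [47 88 96 42 1f ce]
query mem[0x1a]=0x1f, mem[0x03]=0xe9, mem[0x1c]=0x00, mem[0x12]=0x0d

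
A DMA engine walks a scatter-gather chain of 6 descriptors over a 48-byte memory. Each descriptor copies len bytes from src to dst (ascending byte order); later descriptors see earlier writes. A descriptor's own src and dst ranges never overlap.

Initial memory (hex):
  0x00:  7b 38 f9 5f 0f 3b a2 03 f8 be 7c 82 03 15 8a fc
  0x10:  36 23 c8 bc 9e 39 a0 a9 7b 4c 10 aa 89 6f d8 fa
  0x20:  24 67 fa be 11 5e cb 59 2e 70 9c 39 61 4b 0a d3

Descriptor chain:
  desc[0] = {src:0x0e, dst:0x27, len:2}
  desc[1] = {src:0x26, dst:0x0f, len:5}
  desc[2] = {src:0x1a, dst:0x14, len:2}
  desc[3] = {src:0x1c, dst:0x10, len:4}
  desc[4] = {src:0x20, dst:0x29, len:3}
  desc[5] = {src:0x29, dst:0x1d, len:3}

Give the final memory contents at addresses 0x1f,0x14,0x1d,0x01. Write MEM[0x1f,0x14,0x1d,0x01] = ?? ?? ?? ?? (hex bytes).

MEM[0x1f,0x14,0x1d,0x01] = fa 10 24 38

#0 dst[0x27+2] := {0x8a,0xfc}
#1 dst[0x0f+5] := {0xcb,0x8a,0xfc,0x70,0x9c}
#2 dst[0x14+2] := {0x10,0xaa}
#3 dst[0x10+4] := {0x89,0x6f,0xd8,0xfa}
#4 dst[0x29+3] := {0x24,0x67,0xfa}
#5 dst[0x1d+3] := {0x24,0x67,0xfa}
query mem[0x1f]=0xfa, mem[0x14]=0x10, mem[0x1d]=0x24, mem[0x01]=0x38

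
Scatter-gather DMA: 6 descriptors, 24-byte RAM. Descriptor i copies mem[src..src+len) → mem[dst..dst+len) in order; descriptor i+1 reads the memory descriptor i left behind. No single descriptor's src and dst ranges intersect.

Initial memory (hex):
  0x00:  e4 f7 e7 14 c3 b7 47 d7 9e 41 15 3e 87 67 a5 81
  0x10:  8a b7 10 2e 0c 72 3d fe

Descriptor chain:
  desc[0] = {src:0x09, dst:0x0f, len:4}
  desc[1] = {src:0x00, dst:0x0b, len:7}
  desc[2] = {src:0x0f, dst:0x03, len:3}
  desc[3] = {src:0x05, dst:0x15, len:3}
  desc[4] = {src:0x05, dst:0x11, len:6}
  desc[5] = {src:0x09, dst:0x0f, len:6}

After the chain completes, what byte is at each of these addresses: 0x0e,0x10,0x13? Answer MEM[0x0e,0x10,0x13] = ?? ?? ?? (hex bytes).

MEM[0x0e,0x10,0x13] = 14 15 e7

[0] 0x09->0x0f len=4 : 41 15 3e 87
[1] 0x00->0x0b len=7 : e4 f7 e7 14 c3 b7 47
[2] 0x0f->0x03 len=3 : c3 b7 47
[3] 0x05->0x15 len=3 : 47 47 d7
[4] 0x05->0x11 len=6 : 47 47 d7 9e 41 15
[5] 0x09->0x0f len=6 : 41 15 e4 f7 e7 14
query mem[0x0e]=0x14, mem[0x10]=0x15, mem[0x13]=0xe7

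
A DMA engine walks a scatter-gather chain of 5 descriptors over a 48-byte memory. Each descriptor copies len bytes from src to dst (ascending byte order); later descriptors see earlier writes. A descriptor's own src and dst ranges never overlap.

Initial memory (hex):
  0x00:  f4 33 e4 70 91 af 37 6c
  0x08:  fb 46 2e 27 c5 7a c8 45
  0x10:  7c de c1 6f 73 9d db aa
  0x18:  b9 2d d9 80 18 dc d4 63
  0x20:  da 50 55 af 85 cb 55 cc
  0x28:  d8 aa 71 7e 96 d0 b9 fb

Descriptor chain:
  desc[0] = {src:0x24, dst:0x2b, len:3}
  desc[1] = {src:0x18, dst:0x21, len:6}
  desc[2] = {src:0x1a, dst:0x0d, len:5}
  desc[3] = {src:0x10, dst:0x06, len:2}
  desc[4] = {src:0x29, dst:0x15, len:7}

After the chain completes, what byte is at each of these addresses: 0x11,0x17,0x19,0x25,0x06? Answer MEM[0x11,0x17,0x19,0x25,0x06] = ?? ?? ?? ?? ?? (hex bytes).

MEM[0x11,0x17,0x19,0x25,0x06] = d4 85 55 18 dc

  after D0: wrote 3B at 0x2b = 85cb55
  after D1: wrote 6B at 0x21 = b92dd98018dc
  after D2: wrote 5B at 0x0d = d98018dcd4
  after D3: wrote 2B at 0x06 = dcd4
  after D4: wrote 7B at 0x15 = aa7185cb55b9fb
query mem[0x11]=0xd4, mem[0x17]=0x85, mem[0x19]=0x55, mem[0x25]=0x18, mem[0x06]=0xdc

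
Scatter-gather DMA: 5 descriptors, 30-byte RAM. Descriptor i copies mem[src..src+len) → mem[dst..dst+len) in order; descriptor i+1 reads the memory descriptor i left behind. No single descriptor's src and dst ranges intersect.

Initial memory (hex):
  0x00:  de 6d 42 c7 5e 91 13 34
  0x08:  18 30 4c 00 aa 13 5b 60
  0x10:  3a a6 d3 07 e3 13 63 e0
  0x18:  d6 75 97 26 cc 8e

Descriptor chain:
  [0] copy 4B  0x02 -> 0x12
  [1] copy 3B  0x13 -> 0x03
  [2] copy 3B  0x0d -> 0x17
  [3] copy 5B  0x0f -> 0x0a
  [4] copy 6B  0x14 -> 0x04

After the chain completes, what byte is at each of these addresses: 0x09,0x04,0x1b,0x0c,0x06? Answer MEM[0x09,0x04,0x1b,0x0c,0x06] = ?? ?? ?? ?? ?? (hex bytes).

MEM[0x09,0x04,0x1b,0x0c,0x06] = 60 5e 26 a6 63

[0] 0x02->0x12 len=4 : 42 c7 5e 91
[1] 0x13->0x03 len=3 : c7 5e 91
[2] 0x0d->0x17 len=3 : 13 5b 60
[3] 0x0f->0x0a len=5 : 60 3a a6 42 c7
[4] 0x14->0x04 len=6 : 5e 91 63 13 5b 60
query mem[0x09]=0x60, mem[0x04]=0x5e, mem[0x1b]=0x26, mem[0x0c]=0xa6, mem[0x06]=0x63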